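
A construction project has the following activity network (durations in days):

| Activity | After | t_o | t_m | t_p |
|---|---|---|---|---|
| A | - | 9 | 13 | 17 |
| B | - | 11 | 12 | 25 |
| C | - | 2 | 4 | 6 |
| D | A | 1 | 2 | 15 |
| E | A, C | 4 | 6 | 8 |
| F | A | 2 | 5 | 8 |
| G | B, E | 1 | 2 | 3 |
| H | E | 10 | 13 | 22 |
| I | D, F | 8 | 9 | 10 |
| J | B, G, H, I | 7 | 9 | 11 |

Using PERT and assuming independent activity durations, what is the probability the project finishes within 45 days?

0.877

te_A = (9 + 4·13 + 17)/6 = 78/6 = 13; σ²_A = ((17−9)/6)² = 1.778
te_B = (11 + 4·12 + 25)/6 = 84/6 = 14; σ²_B = ((25−11)/6)² = 5.444
te_C = (2 + 4·4 + 6)/6 = 24/6 = 4; σ²_C = ((6−2)/6)² = 0.444
te_D = (1 + 4·2 + 15)/6 = 24/6 = 4; σ²_D = ((15−1)/6)² = 5.444
te_E = (4 + 4·6 + 8)/6 = 36/6 = 6; σ²_E = ((8−4)/6)² = 0.444
te_F = (2 + 4·5 + 8)/6 = 30/6 = 5; σ²_F = ((8−2)/6)² = 1.000
te_G = (1 + 4·2 + 3)/6 = 12/6 = 2; σ²_G = ((3−1)/6)² = 0.111
te_H = (10 + 4·13 + 22)/6 = 84/6 = 14; σ²_H = ((22−10)/6)² = 4.000
te_I = (8 + 4·9 + 10)/6 = 54/6 = 9; σ²_I = ((10−8)/6)² = 0.111
te_J = (7 + 4·9 + 11)/6 = 54/6 = 9; σ²_J = ((11−7)/6)² = 0.444

Forward pass:
ES_A = 0; EF_A = 13
ES_B = 0; EF_B = 14
ES_C = 0; EF_C = 4
ES_D = 13; EF_D = 13+4 = 17
ES_E = max(EF_A=13, EF_C=4) = 13; EF_E = 13+6 = 19
ES_F = 13; EF_F = 13+5 = 18
ES_G = max(EF_B=14, EF_E=19) = 19; EF_G = 19+2 = 21
ES_H = 19; EF_H = 19+14 = 33
ES_I = max(EF_D=17, EF_F=18) = 18; EF_I = 18+9 = 27
ES_J = max(EF_B=14, EF_G=21, EF_H=33, EF_I=27) = 33; EF_J = 33+9 = 42
Expected project duration μ = 42 days. Critical path: A → E → H → J.

Variance along critical path = 1.778 + 0.444 + 4.000 + 0.444 = 6.667; σ = √6.667 = 2.582 days.
Z = (45 − 42) / 2.582 = 1.162
P(T ≤ 45) = Φ(1.162) ≈ 0.877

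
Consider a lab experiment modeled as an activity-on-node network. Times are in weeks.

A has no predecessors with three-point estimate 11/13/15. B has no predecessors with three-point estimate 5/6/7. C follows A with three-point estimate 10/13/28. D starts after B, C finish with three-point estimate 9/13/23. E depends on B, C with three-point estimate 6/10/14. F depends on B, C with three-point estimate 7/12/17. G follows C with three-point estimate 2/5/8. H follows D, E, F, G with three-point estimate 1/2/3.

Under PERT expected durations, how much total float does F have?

2 weeks

te_A = (11 + 4·13 + 15)/6 = 78/6 = 13
te_B = (5 + 4·6 + 7)/6 = 36/6 = 6
te_C = (10 + 4·13 + 28)/6 = 90/6 = 15
te_D = (9 + 4·13 + 23)/6 = 84/6 = 14
te_E = (6 + 4·10 + 14)/6 = 60/6 = 10
te_F = (7 + 4·12 + 17)/6 = 72/6 = 12
te_G = (2 + 4·5 + 8)/6 = 30/6 = 5
te_H = (1 + 4·2 + 3)/6 = 12/6 = 2

Forward pass:
ES_A = 0; EF_A = 13
ES_B = 0; EF_B = 6
ES_C = 13; EF_C = 13+15 = 28
ES_D = max(EF_B=6, EF_C=28) = 28; EF_D = 28+14 = 42
ES_E = max(EF_B=6, EF_C=28) = 28; EF_E = 28+10 = 38
ES_F = max(EF_B=6, EF_C=28) = 28; EF_F = 28+12 = 40
ES_G = 28; EF_G = 28+5 = 33
ES_H = max(EF_D=42, EF_E=38, EF_F=40, EF_G=33) = 42; EF_H = 42+2 = 44
Expected project duration μ = 44 weeks. Critical path: A → C → D → H.

Backward pass:
LF_H = 44; LS_H = 44−2 = 42
LF_G = LS_H = 42; LS_G = 42−5 = 37
LF_F = LS_H = 42; LS_F = 42−12 = 30
LF_E = LS_H = 42; LS_E = 42−10 = 32
LF_D = LS_H = 42; LS_D = 42−14 = 28
LF_C = min(LS_D=28, LS_E=32, LS_F=30, LS_G=37) = 28; LS_C = 28−15 = 13
LF_B = min(LS_D=28, LS_E=32, LS_F=30) = 28; LS_B = 28−6 = 22
LF_A = LS_C = 13; LS_A = 13−13 = 0
Slack_F = LS_F − ES_F = 30 − 28 = 2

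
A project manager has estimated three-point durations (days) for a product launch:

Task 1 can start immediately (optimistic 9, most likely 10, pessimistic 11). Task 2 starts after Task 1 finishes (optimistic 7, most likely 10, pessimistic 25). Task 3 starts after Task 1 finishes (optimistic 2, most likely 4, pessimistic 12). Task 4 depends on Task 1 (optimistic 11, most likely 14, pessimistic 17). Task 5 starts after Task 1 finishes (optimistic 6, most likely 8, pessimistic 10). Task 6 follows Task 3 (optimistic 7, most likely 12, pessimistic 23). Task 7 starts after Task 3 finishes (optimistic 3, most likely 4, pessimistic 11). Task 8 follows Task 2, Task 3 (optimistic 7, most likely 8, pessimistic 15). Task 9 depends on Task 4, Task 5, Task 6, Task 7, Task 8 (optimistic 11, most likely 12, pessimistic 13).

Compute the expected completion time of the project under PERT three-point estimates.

43 days

te_Task 1 = (9 + 4·10 + 11)/6 = 60/6 = 10
te_Task 2 = (7 + 4·10 + 25)/6 = 72/6 = 12
te_Task 3 = (2 + 4·4 + 12)/6 = 30/6 = 5
te_Task 4 = (11 + 4·14 + 17)/6 = 84/6 = 14
te_Task 5 = (6 + 4·8 + 10)/6 = 48/6 = 8
te_Task 6 = (7 + 4·12 + 23)/6 = 78/6 = 13
te_Task 7 = (3 + 4·4 + 11)/6 = 30/6 = 5
te_Task 8 = (7 + 4·8 + 15)/6 = 54/6 = 9
te_Task 9 = (11 + 4·12 + 13)/6 = 72/6 = 12

Forward pass:
ES_Task 1 = 0; EF_Task 1 = 10
ES_Task 2 = 10; EF_Task 2 = 10+12 = 22
ES_Task 3 = 10; EF_Task 3 = 10+5 = 15
ES_Task 4 = 10; EF_Task 4 = 10+14 = 24
ES_Task 5 = 10; EF_Task 5 = 10+8 = 18
ES_Task 6 = 15; EF_Task 6 = 15+13 = 28
ES_Task 7 = 15; EF_Task 7 = 15+5 = 20
ES_Task 8 = max(EF_Task 2=22, EF_Task 3=15) = 22; EF_Task 8 = 22+9 = 31
ES_Task 9 = max(EF_Task 4=24, EF_Task 5=18, EF_Task 6=28, EF_Task 7=20, EF_Task 8=31) = 31; EF_Task 9 = 31+12 = 43
Expected project duration μ = 43 days. Critical path: Task 1 → Task 2 → Task 8 → Task 9.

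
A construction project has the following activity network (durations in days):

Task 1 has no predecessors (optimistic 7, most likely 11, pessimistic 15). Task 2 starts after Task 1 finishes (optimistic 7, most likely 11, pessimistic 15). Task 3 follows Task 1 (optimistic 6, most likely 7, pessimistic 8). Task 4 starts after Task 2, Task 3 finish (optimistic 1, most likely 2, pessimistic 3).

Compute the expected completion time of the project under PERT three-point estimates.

te_Task 1 = (7 + 4·11 + 15)/6 = 66/6 = 11
te_Task 2 = (7 + 4·11 + 15)/6 = 66/6 = 11
te_Task 3 = (6 + 4·7 + 8)/6 = 42/6 = 7
te_Task 4 = (1 + 4·2 + 3)/6 = 12/6 = 2

Forward pass:
ES_Task 1 = 0; EF_Task 1 = 11
ES_Task 2 = 11; EF_Task 2 = 11+11 = 22
ES_Task 3 = 11; EF_Task 3 = 11+7 = 18
ES_Task 4 = max(EF_Task 2=22, EF_Task 3=18) = 22; EF_Task 4 = 22+2 = 24
Expected project duration μ = 24 days. Critical path: Task 1 → Task 2 → Task 4.

24 days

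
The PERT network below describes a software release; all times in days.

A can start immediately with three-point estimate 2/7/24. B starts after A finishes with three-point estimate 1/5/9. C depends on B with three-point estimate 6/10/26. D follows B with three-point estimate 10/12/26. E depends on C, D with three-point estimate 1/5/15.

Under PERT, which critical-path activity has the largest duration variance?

A

te_A = (2 + 4·7 + 24)/6 = 54/6 = 9; σ²_A = ((24−2)/6)² = 13.444
te_B = (1 + 4·5 + 9)/6 = 30/6 = 5; σ²_B = ((9−1)/6)² = 1.778
te_C = (6 + 4·10 + 26)/6 = 72/6 = 12; σ²_C = ((26−6)/6)² = 11.111
te_D = (10 + 4·12 + 26)/6 = 84/6 = 14; σ²_D = ((26−10)/6)² = 7.111
te_E = (1 + 4·5 + 15)/6 = 36/6 = 6; σ²_E = ((15−1)/6)² = 5.444

Forward pass:
ES_A = 0; EF_A = 9
ES_B = 9; EF_B = 9+5 = 14
ES_C = 14; EF_C = 14+12 = 26
ES_D = 14; EF_D = 14+14 = 28
ES_E = max(EF_C=26, EF_D=28) = 28; EF_E = 28+6 = 34
Expected project duration μ = 34 days. Critical path: A → B → D → E.

Variances on critical path: σ²_A=13.444, σ²_B=1.778, σ²_D=7.111, σ²_E=5.444.
Largest is σ²_A = 13.444.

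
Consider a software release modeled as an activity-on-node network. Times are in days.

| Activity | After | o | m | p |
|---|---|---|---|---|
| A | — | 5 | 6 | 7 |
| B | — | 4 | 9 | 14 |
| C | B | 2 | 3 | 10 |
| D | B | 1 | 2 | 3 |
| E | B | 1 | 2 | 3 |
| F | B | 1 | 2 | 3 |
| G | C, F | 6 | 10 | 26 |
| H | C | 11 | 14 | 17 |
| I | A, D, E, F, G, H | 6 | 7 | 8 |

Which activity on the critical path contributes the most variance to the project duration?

B

te_A = (5 + 4·6 + 7)/6 = 36/6 = 6; σ²_A = ((7−5)/6)² = 0.111
te_B = (4 + 4·9 + 14)/6 = 54/6 = 9; σ²_B = ((14−4)/6)² = 2.778
te_C = (2 + 4·3 + 10)/6 = 24/6 = 4; σ²_C = ((10−2)/6)² = 1.778
te_D = (1 + 4·2 + 3)/6 = 12/6 = 2; σ²_D = ((3−1)/6)² = 0.111
te_E = (1 + 4·2 + 3)/6 = 12/6 = 2; σ²_E = ((3−1)/6)² = 0.111
te_F = (1 + 4·2 + 3)/6 = 12/6 = 2; σ²_F = ((3−1)/6)² = 0.111
te_G = (6 + 4·10 + 26)/6 = 72/6 = 12; σ²_G = ((26−6)/6)² = 11.111
te_H = (11 + 4·14 + 17)/6 = 84/6 = 14; σ²_H = ((17−11)/6)² = 1.000
te_I = (6 + 4·7 + 8)/6 = 42/6 = 7; σ²_I = ((8−6)/6)² = 0.111

Forward pass:
ES_A = 0; EF_A = 6
ES_B = 0; EF_B = 9
ES_C = 9; EF_C = 9+4 = 13
ES_D = 9; EF_D = 9+2 = 11
ES_E = 9; EF_E = 9+2 = 11
ES_F = 9; EF_F = 9+2 = 11
ES_G = max(EF_C=13, EF_F=11) = 13; EF_G = 13+12 = 25
ES_H = 13; EF_H = 13+14 = 27
ES_I = max(EF_A=6, EF_D=11, EF_E=11, EF_F=11, EF_G=25, EF_H=27) = 27; EF_I = 27+7 = 34
Expected project duration μ = 34 days. Critical path: B → C → H → I.

Variances on critical path: σ²_B=2.778, σ²_C=1.778, σ²_H=1.000, σ²_I=0.111.
Largest is σ²_B = 2.778.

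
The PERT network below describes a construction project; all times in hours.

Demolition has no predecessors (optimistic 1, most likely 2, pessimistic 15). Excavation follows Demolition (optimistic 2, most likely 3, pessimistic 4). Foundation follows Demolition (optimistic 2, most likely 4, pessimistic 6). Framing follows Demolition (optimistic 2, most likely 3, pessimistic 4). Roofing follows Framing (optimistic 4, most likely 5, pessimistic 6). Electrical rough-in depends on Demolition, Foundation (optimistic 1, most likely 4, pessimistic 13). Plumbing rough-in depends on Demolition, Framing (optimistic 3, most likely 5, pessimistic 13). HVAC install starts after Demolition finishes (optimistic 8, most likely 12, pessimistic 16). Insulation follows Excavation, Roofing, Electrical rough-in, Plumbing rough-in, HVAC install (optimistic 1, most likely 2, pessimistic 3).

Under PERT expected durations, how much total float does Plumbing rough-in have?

3 hours

te_Demolition = (1 + 4·2 + 15)/6 = 24/6 = 4
te_Excavation = (2 + 4·3 + 4)/6 = 18/6 = 3
te_Foundation = (2 + 4·4 + 6)/6 = 24/6 = 4
te_Framing = (2 + 4·3 + 4)/6 = 18/6 = 3
te_Roofing = (4 + 4·5 + 6)/6 = 30/6 = 5
te_Electrical rough-in = (1 + 4·4 + 13)/6 = 30/6 = 5
te_Plumbing rough-in = (3 + 4·5 + 13)/6 = 36/6 = 6
te_HVAC install = (8 + 4·12 + 16)/6 = 72/6 = 12
te_Insulation = (1 + 4·2 + 3)/6 = 12/6 = 2

Forward pass:
ES_Demolition = 0; EF_Demolition = 4
ES_Excavation = 4; EF_Excavation = 4+3 = 7
ES_Foundation = 4; EF_Foundation = 4+4 = 8
ES_Framing = 4; EF_Framing = 4+3 = 7
ES_Roofing = 7; EF_Roofing = 7+5 = 12
ES_Electrical rough-in = max(EF_Demolition=4, EF_Foundation=8) = 8; EF_Electrical rough-in = 8+5 = 13
ES_Plumbing rough-in = max(EF_Demolition=4, EF_Framing=7) = 7; EF_Plumbing rough-in = 7+6 = 13
ES_HVAC install = 4; EF_HVAC install = 4+12 = 16
ES_Insulation = max(EF_Excavation=7, EF_Roofing=12, EF_Electrical rough-in=13, EF_Plumbing rough-in=13, EF_HVAC install=16) = 16; EF_Insulation = 16+2 = 18
Expected project duration μ = 18 hours. Critical path: Demolition → HVAC install → Insulation.

Backward pass:
LF_Insulation = 18; LS_Insulation = 18−2 = 16
LF_HVAC install = LS_Insulation = 16; LS_HVAC install = 16−12 = 4
LF_Plumbing rough-in = LS_Insulation = 16; LS_Plumbing rough-in = 16−6 = 10
LF_Electrical rough-in = LS_Insulation = 16; LS_Electrical rough-in = 16−5 = 11
LF_Roofing = LS_Insulation = 16; LS_Roofing = 16−5 = 11
LF_Framing = min(LS_Roofing=11, LS_Plumbing rough-in=10) = 10; LS_Framing = 10−3 = 7
LF_Foundation = LS_Electrical rough-in = 11; LS_Foundation = 11−4 = 7
LF_Excavation = LS_Insulation = 16; LS_Excavation = 16−3 = 13
LF_Demolition = min(LS_Excavation=13, LS_Foundation=7, LS_Framing=7, LS_Electrical rough-in=11, LS_Plumbing rough-in=10, LS_HVAC install=4) = 4; LS_Demolition = 4−4 = 0
Slack_Plumbing rough-in = LS_Plumbing rough-in − ES_Plumbing rough-in = 10 − 7 = 3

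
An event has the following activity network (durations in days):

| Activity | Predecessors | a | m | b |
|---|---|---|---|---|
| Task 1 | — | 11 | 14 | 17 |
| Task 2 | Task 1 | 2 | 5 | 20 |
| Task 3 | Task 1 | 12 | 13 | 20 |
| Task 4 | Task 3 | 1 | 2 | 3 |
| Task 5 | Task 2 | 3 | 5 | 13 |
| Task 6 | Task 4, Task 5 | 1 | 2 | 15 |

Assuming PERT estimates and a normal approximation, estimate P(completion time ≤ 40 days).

te_Task 1 = (11 + 4·14 + 17)/6 = 84/6 = 14; σ²_Task 1 = ((17−11)/6)² = 1.000
te_Task 2 = (2 + 4·5 + 20)/6 = 42/6 = 7; σ²_Task 2 = ((20−2)/6)² = 9.000
te_Task 3 = (12 + 4·13 + 20)/6 = 84/6 = 14; σ²_Task 3 = ((20−12)/6)² = 1.778
te_Task 4 = (1 + 4·2 + 3)/6 = 12/6 = 2; σ²_Task 4 = ((3−1)/6)² = 0.111
te_Task 5 = (3 + 4·5 + 13)/6 = 36/6 = 6; σ²_Task 5 = ((13−3)/6)² = 2.778
te_Task 6 = (1 + 4·2 + 15)/6 = 24/6 = 4; σ²_Task 6 = ((15−1)/6)² = 5.444

Forward pass:
ES_Task 1 = 0; EF_Task 1 = 14
ES_Task 2 = 14; EF_Task 2 = 14+7 = 21
ES_Task 3 = 14; EF_Task 3 = 14+14 = 28
ES_Task 4 = 28; EF_Task 4 = 28+2 = 30
ES_Task 5 = 21; EF_Task 5 = 21+6 = 27
ES_Task 6 = max(EF_Task 4=30, EF_Task 5=27) = 30; EF_Task 6 = 30+4 = 34
Expected project duration μ = 34 days. Critical path: Task 1 → Task 3 → Task 4 → Task 6.

Variance along critical path = 1.000 + 1.778 + 0.111 + 5.444 = 8.333; σ = √8.333 = 2.887 days.
Z = (40 − 34) / 2.887 = 2.078
P(T ≤ 40) = Φ(2.078) ≈ 0.981

0.981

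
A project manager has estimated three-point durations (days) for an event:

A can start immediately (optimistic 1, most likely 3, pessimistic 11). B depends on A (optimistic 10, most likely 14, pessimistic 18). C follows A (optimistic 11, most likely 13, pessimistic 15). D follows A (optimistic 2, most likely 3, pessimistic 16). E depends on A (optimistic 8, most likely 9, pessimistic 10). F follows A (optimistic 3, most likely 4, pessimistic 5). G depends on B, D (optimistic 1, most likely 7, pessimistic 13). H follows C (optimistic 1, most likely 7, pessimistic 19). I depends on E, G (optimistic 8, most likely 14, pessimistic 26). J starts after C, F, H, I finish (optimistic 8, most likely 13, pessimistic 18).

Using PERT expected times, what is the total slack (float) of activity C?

te_A = (1 + 4·3 + 11)/6 = 24/6 = 4
te_B = (10 + 4·14 + 18)/6 = 84/6 = 14
te_C = (11 + 4·13 + 15)/6 = 78/6 = 13
te_D = (2 + 4·3 + 16)/6 = 30/6 = 5
te_E = (8 + 4·9 + 10)/6 = 54/6 = 9
te_F = (3 + 4·4 + 5)/6 = 24/6 = 4
te_G = (1 + 4·7 + 13)/6 = 42/6 = 7
te_H = (1 + 4·7 + 19)/6 = 48/6 = 8
te_I = (8 + 4·14 + 26)/6 = 90/6 = 15
te_J = (8 + 4·13 + 18)/6 = 78/6 = 13

Forward pass:
ES_A = 0; EF_A = 4
ES_B = 4; EF_B = 4+14 = 18
ES_C = 4; EF_C = 4+13 = 17
ES_D = 4; EF_D = 4+5 = 9
ES_E = 4; EF_E = 4+9 = 13
ES_F = 4; EF_F = 4+4 = 8
ES_G = max(EF_B=18, EF_D=9) = 18; EF_G = 18+7 = 25
ES_H = 17; EF_H = 17+8 = 25
ES_I = max(EF_E=13, EF_G=25) = 25; EF_I = 25+15 = 40
ES_J = max(EF_C=17, EF_F=8, EF_H=25, EF_I=40) = 40; EF_J = 40+13 = 53
Expected project duration μ = 53 days. Critical path: A → B → G → I → J.

Backward pass:
LF_J = 53; LS_J = 53−13 = 40
LF_I = LS_J = 40; LS_I = 40−15 = 25
LF_H = LS_J = 40; LS_H = 40−8 = 32
LF_G = LS_I = 25; LS_G = 25−7 = 18
LF_F = LS_J = 40; LS_F = 40−4 = 36
LF_E = LS_I = 25; LS_E = 25−9 = 16
LF_D = LS_G = 18; LS_D = 18−5 = 13
LF_C = min(LS_H=32, LS_J=40) = 32; LS_C = 32−13 = 19
LF_B = LS_G = 18; LS_B = 18−14 = 4
LF_A = min(LS_B=4, LS_C=19, LS_D=13, LS_E=16, LS_F=36) = 4; LS_A = 4−4 = 0
Slack_C = LS_C − ES_C = 19 − 4 = 15

15 days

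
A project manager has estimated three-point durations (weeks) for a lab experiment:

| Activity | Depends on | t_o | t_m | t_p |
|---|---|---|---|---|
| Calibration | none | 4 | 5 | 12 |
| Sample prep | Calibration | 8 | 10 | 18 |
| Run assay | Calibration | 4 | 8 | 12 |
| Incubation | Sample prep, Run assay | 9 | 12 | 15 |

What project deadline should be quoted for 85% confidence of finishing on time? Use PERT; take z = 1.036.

te_Calibration = (4 + 4·5 + 12)/6 = 36/6 = 6; σ²_Calibration = ((12−4)/6)² = 1.778
te_Sample prep = (8 + 4·10 + 18)/6 = 66/6 = 11; σ²_Sample prep = ((18−8)/6)² = 2.778
te_Run assay = (4 + 4·8 + 12)/6 = 48/6 = 8; σ²_Run assay = ((12−4)/6)² = 1.778
te_Incubation = (9 + 4·12 + 15)/6 = 72/6 = 12; σ²_Incubation = ((15−9)/6)² = 1.000

Forward pass:
ES_Calibration = 0; EF_Calibration = 6
ES_Sample prep = 6; EF_Sample prep = 6+11 = 17
ES_Run assay = 6; EF_Run assay = 6+8 = 14
ES_Incubation = max(EF_Sample prep=17, EF_Run assay=14) = 17; EF_Incubation = 17+12 = 29
Expected project duration μ = 29 weeks. Critical path: Calibration → Sample prep → Incubation.

Variance along critical path = 1.778 + 2.778 + 1.000 = 5.556; σ = 2.357 weeks.
D = μ + z·σ = 29 + 1.036·2.357 = 31.4 weeks

31.4 weeks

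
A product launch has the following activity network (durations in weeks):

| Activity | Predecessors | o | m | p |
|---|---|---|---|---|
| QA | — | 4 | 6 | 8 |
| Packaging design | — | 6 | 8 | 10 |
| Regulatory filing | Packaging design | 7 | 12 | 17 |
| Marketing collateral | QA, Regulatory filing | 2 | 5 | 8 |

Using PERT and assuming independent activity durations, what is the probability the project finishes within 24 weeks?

0.313

te_QA = (4 + 4·6 + 8)/6 = 36/6 = 6; σ²_QA = ((8−4)/6)² = 0.444
te_Packaging design = (6 + 4·8 + 10)/6 = 48/6 = 8; σ²_Packaging design = ((10−6)/6)² = 0.444
te_Regulatory filing = (7 + 4·12 + 17)/6 = 72/6 = 12; σ²_Regulatory filing = ((17−7)/6)² = 2.778
te_Marketing collateral = (2 + 4·5 + 8)/6 = 30/6 = 5; σ²_Marketing collateral = ((8−2)/6)² = 1.000

Forward pass:
ES_QA = 0; EF_QA = 6
ES_Packaging design = 0; EF_Packaging design = 8
ES_Regulatory filing = 8; EF_Regulatory filing = 8+12 = 20
ES_Marketing collateral = max(EF_QA=6, EF_Regulatory filing=20) = 20; EF_Marketing collateral = 20+5 = 25
Expected project duration μ = 25 weeks. Critical path: Packaging design → Regulatory filing → Marketing collateral.

Variance along critical path = 0.444 + 2.778 + 1.000 = 4.222; σ = √4.222 = 2.055 weeks.
Z = (24 − 25) / 2.055 = -0.487
P(T ≤ 24) = Φ(-0.487) ≈ 0.313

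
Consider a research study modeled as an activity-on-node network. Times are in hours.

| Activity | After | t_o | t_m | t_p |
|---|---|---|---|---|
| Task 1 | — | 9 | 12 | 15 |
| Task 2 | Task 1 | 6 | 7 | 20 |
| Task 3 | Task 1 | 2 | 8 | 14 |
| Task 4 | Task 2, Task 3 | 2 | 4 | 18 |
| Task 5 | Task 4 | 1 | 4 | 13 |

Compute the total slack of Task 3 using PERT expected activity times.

te_Task 1 = (9 + 4·12 + 15)/6 = 72/6 = 12
te_Task 2 = (6 + 4·7 + 20)/6 = 54/6 = 9
te_Task 3 = (2 + 4·8 + 14)/6 = 48/6 = 8
te_Task 4 = (2 + 4·4 + 18)/6 = 36/6 = 6
te_Task 5 = (1 + 4·4 + 13)/6 = 30/6 = 5

Forward pass:
ES_Task 1 = 0; EF_Task 1 = 12
ES_Task 2 = 12; EF_Task 2 = 12+9 = 21
ES_Task 3 = 12; EF_Task 3 = 12+8 = 20
ES_Task 4 = max(EF_Task 2=21, EF_Task 3=20) = 21; EF_Task 4 = 21+6 = 27
ES_Task 5 = 27; EF_Task 5 = 27+5 = 32
Expected project duration μ = 32 hours. Critical path: Task 1 → Task 2 → Task 4 → Task 5.

Backward pass:
LF_Task 5 = 32; LS_Task 5 = 32−5 = 27
LF_Task 4 = LS_Task 5 = 27; LS_Task 4 = 27−6 = 21
LF_Task 3 = LS_Task 4 = 21; LS_Task 3 = 21−8 = 13
LF_Task 2 = LS_Task 4 = 21; LS_Task 2 = 21−9 = 12
LF_Task 1 = min(LS_Task 2=12, LS_Task 3=13) = 12; LS_Task 1 = 12−12 = 0
Slack_Task 3 = LS_Task 3 − ES_Task 3 = 13 − 12 = 1

1 hours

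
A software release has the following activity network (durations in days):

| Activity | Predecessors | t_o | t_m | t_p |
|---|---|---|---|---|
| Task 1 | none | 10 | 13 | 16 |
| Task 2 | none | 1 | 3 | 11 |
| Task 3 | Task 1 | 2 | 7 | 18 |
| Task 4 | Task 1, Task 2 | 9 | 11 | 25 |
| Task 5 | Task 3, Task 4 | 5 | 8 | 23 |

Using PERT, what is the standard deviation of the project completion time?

4.14 days

te_Task 1 = (10 + 4·13 + 16)/6 = 78/6 = 13; σ²_Task 1 = ((16−10)/6)² = 1.000
te_Task 2 = (1 + 4·3 + 11)/6 = 24/6 = 4; σ²_Task 2 = ((11−1)/6)² = 2.778
te_Task 3 = (2 + 4·7 + 18)/6 = 48/6 = 8; σ²_Task 3 = ((18−2)/6)² = 7.111
te_Task 4 = (9 + 4·11 + 25)/6 = 78/6 = 13; σ²_Task 4 = ((25−9)/6)² = 7.111
te_Task 5 = (5 + 4·8 + 23)/6 = 60/6 = 10; σ²_Task 5 = ((23−5)/6)² = 9.000

Forward pass:
ES_Task 1 = 0; EF_Task 1 = 13
ES_Task 2 = 0; EF_Task 2 = 4
ES_Task 3 = 13; EF_Task 3 = 13+8 = 21
ES_Task 4 = max(EF_Task 1=13, EF_Task 2=4) = 13; EF_Task 4 = 13+13 = 26
ES_Task 5 = max(EF_Task 3=21, EF_Task 4=26) = 26; EF_Task 5 = 26+10 = 36
Expected project duration μ = 36 days. Critical path: Task 1 → Task 4 → Task 5.

Variance along critical path = 1.000 + 7.111 + 9.000 = 17.111
σ = √17.111 = 4.137 days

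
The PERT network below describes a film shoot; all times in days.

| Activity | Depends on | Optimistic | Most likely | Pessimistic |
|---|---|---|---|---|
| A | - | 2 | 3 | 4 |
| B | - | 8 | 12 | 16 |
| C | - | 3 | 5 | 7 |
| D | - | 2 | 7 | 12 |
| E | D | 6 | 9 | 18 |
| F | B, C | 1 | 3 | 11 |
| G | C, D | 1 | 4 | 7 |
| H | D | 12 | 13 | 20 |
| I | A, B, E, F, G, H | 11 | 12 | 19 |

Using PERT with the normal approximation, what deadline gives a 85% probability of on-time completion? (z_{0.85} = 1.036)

36.6 days

te_A = (2 + 4·3 + 4)/6 = 18/6 = 3; σ²_A = ((4−2)/6)² = 0.111
te_B = (8 + 4·12 + 16)/6 = 72/6 = 12; σ²_B = ((16−8)/6)² = 1.778
te_C = (3 + 4·5 + 7)/6 = 30/6 = 5; σ²_C = ((7−3)/6)² = 0.444
te_D = (2 + 4·7 + 12)/6 = 42/6 = 7; σ²_D = ((12−2)/6)² = 2.778
te_E = (6 + 4·9 + 18)/6 = 60/6 = 10; σ²_E = ((18−6)/6)² = 4.000
te_F = (1 + 4·3 + 11)/6 = 24/6 = 4; σ²_F = ((11−1)/6)² = 2.778
te_G = (1 + 4·4 + 7)/6 = 24/6 = 4; σ²_G = ((7−1)/6)² = 1.000
te_H = (12 + 4·13 + 20)/6 = 84/6 = 14; σ²_H = ((20−12)/6)² = 1.778
te_I = (11 + 4·12 + 19)/6 = 78/6 = 13; σ²_I = ((19−11)/6)² = 1.778

Forward pass:
ES_A = 0; EF_A = 3
ES_B = 0; EF_B = 12
ES_C = 0; EF_C = 5
ES_D = 0; EF_D = 7
ES_E = 7; EF_E = 7+10 = 17
ES_F = max(EF_B=12, EF_C=5) = 12; EF_F = 12+4 = 16
ES_G = max(EF_C=5, EF_D=7) = 7; EF_G = 7+4 = 11
ES_H = 7; EF_H = 7+14 = 21
ES_I = max(EF_A=3, EF_B=12, EF_E=17, EF_F=16, EF_G=11, EF_H=21) = 21; EF_I = 21+13 = 34
Expected project duration μ = 34 days. Critical path: D → H → I.

Variance along critical path = 2.778 + 1.778 + 1.778 = 6.333; σ = 2.517 days.
D = μ + z·σ = 34 + 1.036·2.517 = 36.6 days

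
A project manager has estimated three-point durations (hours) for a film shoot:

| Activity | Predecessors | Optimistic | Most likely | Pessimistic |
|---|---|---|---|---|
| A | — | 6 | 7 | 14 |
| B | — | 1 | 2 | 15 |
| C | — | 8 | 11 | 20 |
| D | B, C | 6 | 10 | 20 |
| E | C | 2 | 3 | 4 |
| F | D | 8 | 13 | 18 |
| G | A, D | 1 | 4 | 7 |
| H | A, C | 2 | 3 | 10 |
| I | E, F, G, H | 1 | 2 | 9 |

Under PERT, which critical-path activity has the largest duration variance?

te_A = (6 + 4·7 + 14)/6 = 48/6 = 8; σ²_A = ((14−6)/6)² = 1.778
te_B = (1 + 4·2 + 15)/6 = 24/6 = 4; σ²_B = ((15−1)/6)² = 5.444
te_C = (8 + 4·11 + 20)/6 = 72/6 = 12; σ²_C = ((20−8)/6)² = 4.000
te_D = (6 + 4·10 + 20)/6 = 66/6 = 11; σ²_D = ((20−6)/6)² = 5.444
te_E = (2 + 4·3 + 4)/6 = 18/6 = 3; σ²_E = ((4−2)/6)² = 0.111
te_F = (8 + 4·13 + 18)/6 = 78/6 = 13; σ²_F = ((18−8)/6)² = 2.778
te_G = (1 + 4·4 + 7)/6 = 24/6 = 4; σ²_G = ((7−1)/6)² = 1.000
te_H = (2 + 4·3 + 10)/6 = 24/6 = 4; σ²_H = ((10−2)/6)² = 1.778
te_I = (1 + 4·2 + 9)/6 = 18/6 = 3; σ²_I = ((9−1)/6)² = 1.778

Forward pass:
ES_A = 0; EF_A = 8
ES_B = 0; EF_B = 4
ES_C = 0; EF_C = 12
ES_D = max(EF_B=4, EF_C=12) = 12; EF_D = 12+11 = 23
ES_E = 12; EF_E = 12+3 = 15
ES_F = 23; EF_F = 23+13 = 36
ES_G = max(EF_A=8, EF_D=23) = 23; EF_G = 23+4 = 27
ES_H = max(EF_A=8, EF_C=12) = 12; EF_H = 12+4 = 16
ES_I = max(EF_E=15, EF_F=36, EF_G=27, EF_H=16) = 36; EF_I = 36+3 = 39
Expected project duration μ = 39 hours. Critical path: C → D → F → I.

Variances on critical path: σ²_C=4.000, σ²_D=5.444, σ²_F=2.778, σ²_I=1.778.
Largest is σ²_D = 5.444.

D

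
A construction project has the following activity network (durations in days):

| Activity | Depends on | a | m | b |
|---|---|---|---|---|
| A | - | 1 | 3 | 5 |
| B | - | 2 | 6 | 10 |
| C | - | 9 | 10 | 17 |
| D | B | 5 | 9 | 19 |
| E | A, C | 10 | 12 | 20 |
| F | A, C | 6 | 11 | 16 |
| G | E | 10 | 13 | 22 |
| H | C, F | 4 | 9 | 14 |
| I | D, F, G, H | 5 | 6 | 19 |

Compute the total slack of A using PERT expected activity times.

8 days

te_A = (1 + 4·3 + 5)/6 = 18/6 = 3
te_B = (2 + 4·6 + 10)/6 = 36/6 = 6
te_C = (9 + 4·10 + 17)/6 = 66/6 = 11
te_D = (5 + 4·9 + 19)/6 = 60/6 = 10
te_E = (10 + 4·12 + 20)/6 = 78/6 = 13
te_F = (6 + 4·11 + 16)/6 = 66/6 = 11
te_G = (10 + 4·13 + 22)/6 = 84/6 = 14
te_H = (4 + 4·9 + 14)/6 = 54/6 = 9
te_I = (5 + 4·6 + 19)/6 = 48/6 = 8

Forward pass:
ES_A = 0; EF_A = 3
ES_B = 0; EF_B = 6
ES_C = 0; EF_C = 11
ES_D = 6; EF_D = 6+10 = 16
ES_E = max(EF_A=3, EF_C=11) = 11; EF_E = 11+13 = 24
ES_F = max(EF_A=3, EF_C=11) = 11; EF_F = 11+11 = 22
ES_G = 24; EF_G = 24+14 = 38
ES_H = max(EF_C=11, EF_F=22) = 22; EF_H = 22+9 = 31
ES_I = max(EF_D=16, EF_F=22, EF_G=38, EF_H=31) = 38; EF_I = 38+8 = 46
Expected project duration μ = 46 days. Critical path: C → E → G → I.

Backward pass:
LF_I = 46; LS_I = 46−8 = 38
LF_H = LS_I = 38; LS_H = 38−9 = 29
LF_G = LS_I = 38; LS_G = 38−14 = 24
LF_F = min(LS_H=29, LS_I=38) = 29; LS_F = 29−11 = 18
LF_E = LS_G = 24; LS_E = 24−13 = 11
LF_D = LS_I = 38; LS_D = 38−10 = 28
LF_C = min(LS_E=11, LS_F=18, LS_H=29) = 11; LS_C = 11−11 = 0
LF_B = LS_D = 28; LS_B = 28−6 = 22
LF_A = min(LS_E=11, LS_F=18) = 11; LS_A = 11−3 = 8
Slack_A = LS_A − ES_A = 8 − 0 = 8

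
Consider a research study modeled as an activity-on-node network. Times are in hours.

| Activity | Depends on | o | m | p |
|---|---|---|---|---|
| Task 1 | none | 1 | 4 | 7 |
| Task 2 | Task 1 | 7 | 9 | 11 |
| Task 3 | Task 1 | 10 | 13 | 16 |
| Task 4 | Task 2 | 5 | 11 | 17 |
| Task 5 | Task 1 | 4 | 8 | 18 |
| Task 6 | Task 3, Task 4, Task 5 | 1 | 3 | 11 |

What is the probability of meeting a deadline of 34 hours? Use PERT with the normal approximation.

0.982

te_Task 1 = (1 + 4·4 + 7)/6 = 24/6 = 4; σ²_Task 1 = ((7−1)/6)² = 1.000
te_Task 2 = (7 + 4·9 + 11)/6 = 54/6 = 9; σ²_Task 2 = ((11−7)/6)² = 0.444
te_Task 3 = (10 + 4·13 + 16)/6 = 78/6 = 13; σ²_Task 3 = ((16−10)/6)² = 1.000
te_Task 4 = (5 + 4·11 + 17)/6 = 66/6 = 11; σ²_Task 4 = ((17−5)/6)² = 4.000
te_Task 5 = (4 + 4·8 + 18)/6 = 54/6 = 9; σ²_Task 5 = ((18−4)/6)² = 5.444
te_Task 6 = (1 + 4·3 + 11)/6 = 24/6 = 4; σ²_Task 6 = ((11−1)/6)² = 2.778

Forward pass:
ES_Task 1 = 0; EF_Task 1 = 4
ES_Task 2 = 4; EF_Task 2 = 4+9 = 13
ES_Task 3 = 4; EF_Task 3 = 4+13 = 17
ES_Task 4 = 13; EF_Task 4 = 13+11 = 24
ES_Task 5 = 4; EF_Task 5 = 4+9 = 13
ES_Task 6 = max(EF_Task 3=17, EF_Task 4=24, EF_Task 5=13) = 24; EF_Task 6 = 24+4 = 28
Expected project duration μ = 28 hours. Critical path: Task 1 → Task 2 → Task 4 → Task 6.

Variance along critical path = 1.000 + 0.444 + 4.000 + 2.778 = 8.222; σ = √8.222 = 2.867 hours.
Z = (34 − 28) / 2.867 = 2.092
P(T ≤ 34) = Φ(2.092) ≈ 0.982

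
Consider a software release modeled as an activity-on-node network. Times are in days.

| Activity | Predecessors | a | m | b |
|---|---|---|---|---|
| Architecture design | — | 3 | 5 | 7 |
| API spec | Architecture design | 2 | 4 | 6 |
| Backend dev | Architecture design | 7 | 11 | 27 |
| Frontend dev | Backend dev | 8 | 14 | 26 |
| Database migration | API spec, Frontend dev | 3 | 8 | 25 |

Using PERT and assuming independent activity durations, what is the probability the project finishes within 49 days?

te_Architecture design = (3 + 4·5 + 7)/6 = 30/6 = 5; σ²_Architecture design = ((7−3)/6)² = 0.444
te_API spec = (2 + 4·4 + 6)/6 = 24/6 = 4; σ²_API spec = ((6−2)/6)² = 0.444
te_Backend dev = (7 + 4·11 + 27)/6 = 78/6 = 13; σ²_Backend dev = ((27−7)/6)² = 11.111
te_Frontend dev = (8 + 4·14 + 26)/6 = 90/6 = 15; σ²_Frontend dev = ((26−8)/6)² = 9.000
te_Database migration = (3 + 4·8 + 25)/6 = 60/6 = 10; σ²_Database migration = ((25−3)/6)² = 13.444

Forward pass:
ES_Architecture design = 0; EF_Architecture design = 5
ES_API spec = 5; EF_API spec = 5+4 = 9
ES_Backend dev = 5; EF_Backend dev = 5+13 = 18
ES_Frontend dev = 18; EF_Frontend dev = 18+15 = 33
ES_Database migration = max(EF_API spec=9, EF_Frontend dev=33) = 33; EF_Database migration = 33+10 = 43
Expected project duration μ = 43 days. Critical path: Architecture design → Backend dev → Frontend dev → Database migration.

Variance along critical path = 0.444 + 11.111 + 9.000 + 13.444 = 34.000; σ = √34.000 = 5.831 days.
Z = (49 − 43) / 5.831 = 1.029
P(T ≤ 49) = Φ(1.029) ≈ 0.848

0.848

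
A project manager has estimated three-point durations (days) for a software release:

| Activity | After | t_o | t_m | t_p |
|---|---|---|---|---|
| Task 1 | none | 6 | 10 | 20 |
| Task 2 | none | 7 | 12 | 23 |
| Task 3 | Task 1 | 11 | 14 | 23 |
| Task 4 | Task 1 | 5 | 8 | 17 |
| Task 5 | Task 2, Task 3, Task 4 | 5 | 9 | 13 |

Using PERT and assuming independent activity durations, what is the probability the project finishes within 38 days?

te_Task 1 = (6 + 4·10 + 20)/6 = 66/6 = 11; σ²_Task 1 = ((20−6)/6)² = 5.444
te_Task 2 = (7 + 4·12 + 23)/6 = 78/6 = 13; σ²_Task 2 = ((23−7)/6)² = 7.111
te_Task 3 = (11 + 4·14 + 23)/6 = 90/6 = 15; σ²_Task 3 = ((23−11)/6)² = 4.000
te_Task 4 = (5 + 4·8 + 17)/6 = 54/6 = 9; σ²_Task 4 = ((17−5)/6)² = 4.000
te_Task 5 = (5 + 4·9 + 13)/6 = 54/6 = 9; σ²_Task 5 = ((13−5)/6)² = 1.778

Forward pass:
ES_Task 1 = 0; EF_Task 1 = 11
ES_Task 2 = 0; EF_Task 2 = 13
ES_Task 3 = 11; EF_Task 3 = 11+15 = 26
ES_Task 4 = 11; EF_Task 4 = 11+9 = 20
ES_Task 5 = max(EF_Task 2=13, EF_Task 3=26, EF_Task 4=20) = 26; EF_Task 5 = 26+9 = 35
Expected project duration μ = 35 days. Critical path: Task 1 → Task 3 → Task 5.

Variance along critical path = 5.444 + 4.000 + 1.778 = 11.222; σ = √11.222 = 3.350 days.
Z = (38 − 35) / 3.350 = 0.896
P(T ≤ 38) = Φ(0.896) ≈ 0.815

0.815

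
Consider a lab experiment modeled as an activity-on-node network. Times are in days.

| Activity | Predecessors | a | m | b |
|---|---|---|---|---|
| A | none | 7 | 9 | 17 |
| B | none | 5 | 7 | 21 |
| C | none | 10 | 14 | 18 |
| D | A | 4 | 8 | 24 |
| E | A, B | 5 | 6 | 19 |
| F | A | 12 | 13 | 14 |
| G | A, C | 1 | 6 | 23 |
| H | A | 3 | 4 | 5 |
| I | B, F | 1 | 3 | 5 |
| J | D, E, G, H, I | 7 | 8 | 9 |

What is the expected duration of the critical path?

te_A = (7 + 4·9 + 17)/6 = 60/6 = 10
te_B = (5 + 4·7 + 21)/6 = 54/6 = 9
te_C = (10 + 4·14 + 18)/6 = 84/6 = 14
te_D = (4 + 4·8 + 24)/6 = 60/6 = 10
te_E = (5 + 4·6 + 19)/6 = 48/6 = 8
te_F = (12 + 4·13 + 14)/6 = 78/6 = 13
te_G = (1 + 4·6 + 23)/6 = 48/6 = 8
te_H = (3 + 4·4 + 5)/6 = 24/6 = 4
te_I = (1 + 4·3 + 5)/6 = 18/6 = 3
te_J = (7 + 4·8 + 9)/6 = 48/6 = 8

Forward pass:
ES_A = 0; EF_A = 10
ES_B = 0; EF_B = 9
ES_C = 0; EF_C = 14
ES_D = 10; EF_D = 10+10 = 20
ES_E = max(EF_A=10, EF_B=9) = 10; EF_E = 10+8 = 18
ES_F = 10; EF_F = 10+13 = 23
ES_G = max(EF_A=10, EF_C=14) = 14; EF_G = 14+8 = 22
ES_H = 10; EF_H = 10+4 = 14
ES_I = max(EF_B=9, EF_F=23) = 23; EF_I = 23+3 = 26
ES_J = max(EF_D=20, EF_E=18, EF_G=22, EF_H=14, EF_I=26) = 26; EF_J = 26+8 = 34
Expected project duration μ = 34 days. Critical path: A → F → I → J.

34 days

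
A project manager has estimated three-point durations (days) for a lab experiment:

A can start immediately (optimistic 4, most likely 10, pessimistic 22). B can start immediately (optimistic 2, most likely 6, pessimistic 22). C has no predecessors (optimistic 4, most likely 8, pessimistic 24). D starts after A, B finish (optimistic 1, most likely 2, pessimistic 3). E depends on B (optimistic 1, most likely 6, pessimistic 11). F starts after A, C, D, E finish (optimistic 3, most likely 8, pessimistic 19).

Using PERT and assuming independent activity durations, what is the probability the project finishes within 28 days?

te_A = (4 + 4·10 + 22)/6 = 66/6 = 11; σ²_A = ((22−4)/6)² = 9.000
te_B = (2 + 4·6 + 22)/6 = 48/6 = 8; σ²_B = ((22−2)/6)² = 11.111
te_C = (4 + 4·8 + 24)/6 = 60/6 = 10; σ²_C = ((24−4)/6)² = 11.111
te_D = (1 + 4·2 + 3)/6 = 12/6 = 2; σ²_D = ((3−1)/6)² = 0.111
te_E = (1 + 4·6 + 11)/6 = 36/6 = 6; σ²_E = ((11−1)/6)² = 2.778
te_F = (3 + 4·8 + 19)/6 = 54/6 = 9; σ²_F = ((19−3)/6)² = 7.111

Forward pass:
ES_A = 0; EF_A = 11
ES_B = 0; EF_B = 8
ES_C = 0; EF_C = 10
ES_D = max(EF_A=11, EF_B=8) = 11; EF_D = 11+2 = 13
ES_E = 8; EF_E = 8+6 = 14
ES_F = max(EF_A=11, EF_C=10, EF_D=13, EF_E=14) = 14; EF_F = 14+9 = 23
Expected project duration μ = 23 days. Critical path: B → E → F.

Variance along critical path = 11.111 + 2.778 + 7.111 = 21.000; σ = √21.000 = 4.583 days.
Z = (28 − 23) / 4.583 = 1.091
P(T ≤ 28) = Φ(1.091) ≈ 0.862

0.862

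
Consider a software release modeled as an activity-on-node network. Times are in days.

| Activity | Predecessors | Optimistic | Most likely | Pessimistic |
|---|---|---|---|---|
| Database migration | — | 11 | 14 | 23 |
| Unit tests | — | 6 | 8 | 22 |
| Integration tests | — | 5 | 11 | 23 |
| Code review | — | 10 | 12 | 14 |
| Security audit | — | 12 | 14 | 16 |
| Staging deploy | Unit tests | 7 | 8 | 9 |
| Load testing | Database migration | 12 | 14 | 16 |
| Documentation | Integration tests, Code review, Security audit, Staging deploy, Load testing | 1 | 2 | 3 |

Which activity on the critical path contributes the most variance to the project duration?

te_Database migration = (11 + 4·14 + 23)/6 = 90/6 = 15; σ²_Database migration = ((23−11)/6)² = 4.000
te_Unit tests = (6 + 4·8 + 22)/6 = 60/6 = 10; σ²_Unit tests = ((22−6)/6)² = 7.111
te_Integration tests = (5 + 4·11 + 23)/6 = 72/6 = 12; σ²_Integration tests = ((23−5)/6)² = 9.000
te_Code review = (10 + 4·12 + 14)/6 = 72/6 = 12; σ²_Code review = ((14−10)/6)² = 0.444
te_Security audit = (12 + 4·14 + 16)/6 = 84/6 = 14; σ²_Security audit = ((16−12)/6)² = 0.444
te_Staging deploy = (7 + 4·8 + 9)/6 = 48/6 = 8; σ²_Staging deploy = ((9−7)/6)² = 0.111
te_Load testing = (12 + 4·14 + 16)/6 = 84/6 = 14; σ²_Load testing = ((16−12)/6)² = 0.444
te_Documentation = (1 + 4·2 + 3)/6 = 12/6 = 2; σ²_Documentation = ((3−1)/6)² = 0.111

Forward pass:
ES_Database migration = 0; EF_Database migration = 15
ES_Unit tests = 0; EF_Unit tests = 10
ES_Integration tests = 0; EF_Integration tests = 12
ES_Code review = 0; EF_Code review = 12
ES_Security audit = 0; EF_Security audit = 14
ES_Staging deploy = 10; EF_Staging deploy = 10+8 = 18
ES_Load testing = 15; EF_Load testing = 15+14 = 29
ES_Documentation = max(EF_Integration tests=12, EF_Code review=12, EF_Security audit=14, EF_Staging deploy=18, EF_Load testing=29) = 29; EF_Documentation = 29+2 = 31
Expected project duration μ = 31 days. Critical path: Database migration → Load testing → Documentation.

Variances on critical path: σ²_Database migration=4.000, σ²_Load testing=0.444, σ²_Documentation=0.111.
Largest is σ²_Database migration = 4.000.

Database migration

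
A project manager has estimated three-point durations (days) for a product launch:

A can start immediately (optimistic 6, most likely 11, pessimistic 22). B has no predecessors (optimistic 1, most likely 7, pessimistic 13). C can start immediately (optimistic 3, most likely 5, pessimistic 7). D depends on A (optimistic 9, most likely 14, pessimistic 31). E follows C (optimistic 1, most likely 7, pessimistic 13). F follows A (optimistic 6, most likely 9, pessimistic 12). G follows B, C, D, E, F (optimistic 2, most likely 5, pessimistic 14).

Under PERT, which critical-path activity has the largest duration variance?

D

te_A = (6 + 4·11 + 22)/6 = 72/6 = 12; σ²_A = ((22−6)/6)² = 7.111
te_B = (1 + 4·7 + 13)/6 = 42/6 = 7; σ²_B = ((13−1)/6)² = 4.000
te_C = (3 + 4·5 + 7)/6 = 30/6 = 5; σ²_C = ((7−3)/6)² = 0.444
te_D = (9 + 4·14 + 31)/6 = 96/6 = 16; σ²_D = ((31−9)/6)² = 13.444
te_E = (1 + 4·7 + 13)/6 = 42/6 = 7; σ²_E = ((13−1)/6)² = 4.000
te_F = (6 + 4·9 + 12)/6 = 54/6 = 9; σ²_F = ((12−6)/6)² = 1.000
te_G = (2 + 4·5 + 14)/6 = 36/6 = 6; σ²_G = ((14−2)/6)² = 4.000

Forward pass:
ES_A = 0; EF_A = 12
ES_B = 0; EF_B = 7
ES_C = 0; EF_C = 5
ES_D = 12; EF_D = 12+16 = 28
ES_E = 5; EF_E = 5+7 = 12
ES_F = 12; EF_F = 12+9 = 21
ES_G = max(EF_B=7, EF_C=5, EF_D=28, EF_E=12, EF_F=21) = 28; EF_G = 28+6 = 34
Expected project duration μ = 34 days. Critical path: A → D → G.

Variances on critical path: σ²_A=7.111, σ²_D=13.444, σ²_G=4.000.
Largest is σ²_D = 13.444.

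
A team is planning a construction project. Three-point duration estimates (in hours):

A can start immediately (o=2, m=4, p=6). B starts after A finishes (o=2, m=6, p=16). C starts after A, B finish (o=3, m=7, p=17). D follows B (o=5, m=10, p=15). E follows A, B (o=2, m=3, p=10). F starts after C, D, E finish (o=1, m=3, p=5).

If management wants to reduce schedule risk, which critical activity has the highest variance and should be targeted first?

te_A = (2 + 4·4 + 6)/6 = 24/6 = 4; σ²_A = ((6−2)/6)² = 0.444
te_B = (2 + 4·6 + 16)/6 = 42/6 = 7; σ²_B = ((16−2)/6)² = 5.444
te_C = (3 + 4·7 + 17)/6 = 48/6 = 8; σ²_C = ((17−3)/6)² = 5.444
te_D = (5 + 4·10 + 15)/6 = 60/6 = 10; σ²_D = ((15−5)/6)² = 2.778
te_E = (2 + 4·3 + 10)/6 = 24/6 = 4; σ²_E = ((10−2)/6)² = 1.778
te_F = (1 + 4·3 + 5)/6 = 18/6 = 3; σ²_F = ((5−1)/6)² = 0.444

Forward pass:
ES_A = 0; EF_A = 4
ES_B = 4; EF_B = 4+7 = 11
ES_C = max(EF_A=4, EF_B=11) = 11; EF_C = 11+8 = 19
ES_D = 11; EF_D = 11+10 = 21
ES_E = max(EF_A=4, EF_B=11) = 11; EF_E = 11+4 = 15
ES_F = max(EF_C=19, EF_D=21, EF_E=15) = 21; EF_F = 21+3 = 24
Expected project duration μ = 24 hours. Critical path: A → B → D → F.

Variances on critical path: σ²_A=0.444, σ²_B=5.444, σ²_D=2.778, σ²_F=0.444.
Largest is σ²_B = 5.444.

B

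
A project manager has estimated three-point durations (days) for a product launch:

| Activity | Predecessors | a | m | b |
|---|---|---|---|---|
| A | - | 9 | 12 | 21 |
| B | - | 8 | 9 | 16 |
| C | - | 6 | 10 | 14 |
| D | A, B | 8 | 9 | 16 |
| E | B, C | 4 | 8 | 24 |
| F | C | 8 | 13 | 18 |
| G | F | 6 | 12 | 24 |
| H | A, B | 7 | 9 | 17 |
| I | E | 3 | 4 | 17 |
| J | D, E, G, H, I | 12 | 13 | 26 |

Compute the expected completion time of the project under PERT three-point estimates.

te_A = (9 + 4·12 + 21)/6 = 78/6 = 13
te_B = (8 + 4·9 + 16)/6 = 60/6 = 10
te_C = (6 + 4·10 + 14)/6 = 60/6 = 10
te_D = (8 + 4·9 + 16)/6 = 60/6 = 10
te_E = (4 + 4·8 + 24)/6 = 60/6 = 10
te_F = (8 + 4·13 + 18)/6 = 78/6 = 13
te_G = (6 + 4·12 + 24)/6 = 78/6 = 13
te_H = (7 + 4·9 + 17)/6 = 60/6 = 10
te_I = (3 + 4·4 + 17)/6 = 36/6 = 6
te_J = (12 + 4·13 + 26)/6 = 90/6 = 15

Forward pass:
ES_A = 0; EF_A = 13
ES_B = 0; EF_B = 10
ES_C = 0; EF_C = 10
ES_D = max(EF_A=13, EF_B=10) = 13; EF_D = 13+10 = 23
ES_E = max(EF_B=10, EF_C=10) = 10; EF_E = 10+10 = 20
ES_F = 10; EF_F = 10+13 = 23
ES_G = 23; EF_G = 23+13 = 36
ES_H = max(EF_A=13, EF_B=10) = 13; EF_H = 13+10 = 23
ES_I = 20; EF_I = 20+6 = 26
ES_J = max(EF_D=23, EF_E=20, EF_G=36, EF_H=23, EF_I=26) = 36; EF_J = 36+15 = 51
Expected project duration μ = 51 days. Critical path: C → F → G → J.

51 days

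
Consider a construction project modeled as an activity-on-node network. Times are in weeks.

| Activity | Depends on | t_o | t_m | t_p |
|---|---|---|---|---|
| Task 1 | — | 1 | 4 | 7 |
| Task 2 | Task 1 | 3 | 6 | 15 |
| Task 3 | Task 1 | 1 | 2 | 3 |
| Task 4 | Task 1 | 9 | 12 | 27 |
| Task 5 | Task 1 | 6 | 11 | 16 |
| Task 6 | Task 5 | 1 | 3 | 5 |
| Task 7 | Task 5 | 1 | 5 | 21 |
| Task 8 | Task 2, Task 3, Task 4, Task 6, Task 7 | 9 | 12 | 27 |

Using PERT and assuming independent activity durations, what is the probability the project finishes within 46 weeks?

0.980

te_Task 1 = (1 + 4·4 + 7)/6 = 24/6 = 4; σ²_Task 1 = ((7−1)/6)² = 1.000
te_Task 2 = (3 + 4·6 + 15)/6 = 42/6 = 7; σ²_Task 2 = ((15−3)/6)² = 4.000
te_Task 3 = (1 + 4·2 + 3)/6 = 12/6 = 2; σ²_Task 3 = ((3−1)/6)² = 0.111
te_Task 4 = (9 + 4·12 + 27)/6 = 84/6 = 14; σ²_Task 4 = ((27−9)/6)² = 9.000
te_Task 5 = (6 + 4·11 + 16)/6 = 66/6 = 11; σ²_Task 5 = ((16−6)/6)² = 2.778
te_Task 6 = (1 + 4·3 + 5)/6 = 18/6 = 3; σ²_Task 6 = ((5−1)/6)² = 0.444
te_Task 7 = (1 + 4·5 + 21)/6 = 42/6 = 7; σ²_Task 7 = ((21−1)/6)² = 11.111
te_Task 8 = (9 + 4·12 + 27)/6 = 84/6 = 14; σ²_Task 8 = ((27−9)/6)² = 9.000

Forward pass:
ES_Task 1 = 0; EF_Task 1 = 4
ES_Task 2 = 4; EF_Task 2 = 4+7 = 11
ES_Task 3 = 4; EF_Task 3 = 4+2 = 6
ES_Task 4 = 4; EF_Task 4 = 4+14 = 18
ES_Task 5 = 4; EF_Task 5 = 4+11 = 15
ES_Task 6 = 15; EF_Task 6 = 15+3 = 18
ES_Task 7 = 15; EF_Task 7 = 15+7 = 22
ES_Task 8 = max(EF_Task 2=11, EF_Task 3=6, EF_Task 4=18, EF_Task 6=18, EF_Task 7=22) = 22; EF_Task 8 = 22+14 = 36
Expected project duration μ = 36 weeks. Critical path: Task 1 → Task 5 → Task 7 → Task 8.

Variance along critical path = 1.000 + 2.778 + 11.111 + 9.000 = 23.889; σ = √23.889 = 4.888 weeks.
Z = (46 − 36) / 4.888 = 2.046
P(T ≤ 46) = Φ(2.046) ≈ 0.980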